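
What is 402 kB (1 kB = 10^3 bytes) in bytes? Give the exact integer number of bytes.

402 × 1,000 = 402,000 bytes

402,000 bytes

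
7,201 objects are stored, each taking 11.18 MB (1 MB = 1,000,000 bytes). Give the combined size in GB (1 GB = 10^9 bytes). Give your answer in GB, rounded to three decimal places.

80.507 GB

Total = 7,201 × 11.18 MB = 80507.18 MB
= 80507.18 × 1,000,000 bytes = 80,507,180,000 bytes
1 GB = 1,000,000,000 bytes
80,507,180,000 / 1,000,000,000 = 80.507 GB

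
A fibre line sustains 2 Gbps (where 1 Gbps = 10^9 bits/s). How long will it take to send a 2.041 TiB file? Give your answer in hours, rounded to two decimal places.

2.49 hours

2.041 TiB = 2,244,103,232,290.816 bytes = 17,952,825,858,326.528 bits
2 Gbps = 2,000,000,000 bits/s
time = 17,952,825,858,326.528 / 2,000,000,000 = 8,976.4129 s
8,976.4129 s / 3600 = 2.49 hours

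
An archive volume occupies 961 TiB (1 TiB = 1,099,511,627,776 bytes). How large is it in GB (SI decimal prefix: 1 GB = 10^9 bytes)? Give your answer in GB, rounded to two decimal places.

1,056,630.67 GB

961 TiB = 961 × 2^40 bytes = 1,056,630,674,292,736 bytes
1 GB = 1,000,000,000 bytes
1,056,630,674,292,736 / 1,000,000,000 = 1,056,630.67 GB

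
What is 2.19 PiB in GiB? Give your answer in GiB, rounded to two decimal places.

2.19 PiB = 2.19 × 2^50 bytes = 2,465,720,795,985,346.56 bytes
1 GiB = 2^30 bytes = 1,073,741,824 bytes
2,465,720,795,985,346.56 / 1,073,741,824 = 2,296,381.44 GiB

2,296,381.44 GiB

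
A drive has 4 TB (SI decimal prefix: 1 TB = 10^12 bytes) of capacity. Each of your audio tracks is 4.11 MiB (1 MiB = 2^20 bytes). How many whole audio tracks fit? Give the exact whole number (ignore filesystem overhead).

928,150

Capacity: 4 TB = 4,000,000,000,000 bytes
Per item: 4.11 MiB = 4,309,647.36 bytes
⌊4,000,000,000,000 / 4,309,647.36⌋ = 928,150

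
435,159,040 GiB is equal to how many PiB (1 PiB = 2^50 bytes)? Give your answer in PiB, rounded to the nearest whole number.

415 PiB

435,159,040 GiB = 435,159,040 × 2^30 bytes = 467,248,461,339,688,960 bytes
1 PiB = 1,125,899,906,842,624 bytes
467,248,461,339,688,960 / 1,125,899,906,842,624 = 415 PiB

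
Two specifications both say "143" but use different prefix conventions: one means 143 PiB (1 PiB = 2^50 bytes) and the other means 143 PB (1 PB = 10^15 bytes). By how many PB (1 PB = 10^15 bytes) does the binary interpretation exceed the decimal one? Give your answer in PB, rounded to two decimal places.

143 PiB = 143 × 1,125,899,906,842,624 = 161,003,686,678,495,232 bytes
143 PB = 143 × 1,000,000,000,000,000 = 143,000,000,000,000,000 bytes
difference = 18,003,686,678,495,232 bytes
18,003,686,678,495,232 / 1,000,000,000,000,000 = 18.00 PB

18.00 PB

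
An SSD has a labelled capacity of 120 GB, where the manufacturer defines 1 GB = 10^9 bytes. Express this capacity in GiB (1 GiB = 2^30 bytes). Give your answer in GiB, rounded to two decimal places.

111.76 GiB

120 GB = 120 × 10^9 bytes = 120,000,000,000 bytes
1 GiB = 1,073,741,824 bytes
120,000,000,000 / 1,073,741,824 = 111.76 GiB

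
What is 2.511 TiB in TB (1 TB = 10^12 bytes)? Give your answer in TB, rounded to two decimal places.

2.76 TB

2.511 TiB = 2.511 × 2^40 bytes = 2,760,873,697,345.536 bytes
1 TB = 10^12 bytes = 1,000,000,000,000 bytes
2,760,873,697,345.536 / 1,000,000,000,000 = 2.76 TB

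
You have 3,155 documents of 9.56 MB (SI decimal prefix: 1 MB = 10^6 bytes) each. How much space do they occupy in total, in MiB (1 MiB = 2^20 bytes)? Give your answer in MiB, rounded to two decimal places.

Total = 3,155 × 9.56 MB = 30161.8 MB
= 30161.8 × 1,000,000 bytes = 30,161,800,000 bytes
1 MiB = 1,048,576 bytes
30,161,800,000 / 1,048,576 = 28,764.53 MiB

28,764.53 MiB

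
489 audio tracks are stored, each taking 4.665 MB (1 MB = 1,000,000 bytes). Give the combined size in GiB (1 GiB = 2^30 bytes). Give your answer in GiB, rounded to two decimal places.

2.12 GiB

Total = 489 × 4.665 MB = 2281.185 MB
= 2281.185 × 1,000,000 bytes = 2,281,185,000 bytes
1 GiB = 1,073,741,824 bytes
2,281,185,000 / 1,073,741,824 = 2.12 GiB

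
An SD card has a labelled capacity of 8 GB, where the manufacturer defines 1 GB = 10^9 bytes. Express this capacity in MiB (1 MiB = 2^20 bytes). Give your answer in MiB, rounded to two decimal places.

8 GB × 1,000,000,000 bytes/GB = 8,000,000,000 bytes
1 MiB = 2^20 bytes = 1,048,576 bytes
8,000,000,000 / 1,048,576 = 7,629.39 MiB

7,629.39 MiB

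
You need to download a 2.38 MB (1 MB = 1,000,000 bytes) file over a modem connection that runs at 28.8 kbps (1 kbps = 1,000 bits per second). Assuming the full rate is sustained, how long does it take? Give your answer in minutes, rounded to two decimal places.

11.02 minutes

2.38 MB = 2,380,000 bytes = 19,040,000 bits
28.8 kbps = 28,800 bits/s
time = 19,040,000 / 28,800 = 661.111 s
661.111 s / 60 = 11.02 minutes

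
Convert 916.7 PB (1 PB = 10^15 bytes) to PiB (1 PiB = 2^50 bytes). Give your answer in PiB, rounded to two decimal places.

916.7 PB × 1,000,000,000,000,000 bytes/PB = 916,700,000,000,000,000 bytes
1 PiB = 1,125,899,906,842,624 bytes
916,700,000,000,000,000 / 1,125,899,906,842,624 = 814.19 PiB

814.19 PiB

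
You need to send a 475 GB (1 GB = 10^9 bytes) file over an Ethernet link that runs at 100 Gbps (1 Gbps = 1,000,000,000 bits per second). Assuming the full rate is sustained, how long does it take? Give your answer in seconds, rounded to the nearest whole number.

475 GB = 475,000,000,000 bytes = 3,800,000,000,000 bits
100 Gbps = 100,000,000,000 bits/s
time = 3,800,000,000,000 / 100,000,000,000 = 38 s

38 seconds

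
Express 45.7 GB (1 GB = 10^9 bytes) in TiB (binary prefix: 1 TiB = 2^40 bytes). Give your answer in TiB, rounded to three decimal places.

0.042 TiB

45.7 GB = 45.7 × 10^9 bytes = 45,700,000,000 bytes
1 TiB = 1,099,511,627,776 bytes
45,700,000,000 / 1,099,511,627,776 = 0.042 TiB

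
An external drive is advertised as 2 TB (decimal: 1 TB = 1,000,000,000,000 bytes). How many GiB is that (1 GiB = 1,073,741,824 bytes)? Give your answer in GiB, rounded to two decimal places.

2 TB = 2 × 10^12 bytes = 2,000,000,000,000 bytes
1 GiB = 1,073,741,824 bytes
2,000,000,000,000 / 1,073,741,824 = 1,862.65 GiB

1,862.65 GiB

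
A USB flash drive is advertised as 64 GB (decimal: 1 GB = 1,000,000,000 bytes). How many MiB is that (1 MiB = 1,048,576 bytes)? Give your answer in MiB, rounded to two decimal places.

64 GB = 64 × 10^9 bytes = 64,000,000,000 bytes
1 MiB = 1,048,576 bytes
64,000,000,000 / 1,048,576 = 61,035.16 MiB

61,035.16 MiB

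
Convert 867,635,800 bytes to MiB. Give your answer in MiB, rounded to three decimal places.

827.442 MiB

867,635,800 bytes given.
1 MiB = 1,048,576 bytes
867,635,800 / 1,048,576 = 827.442 MiB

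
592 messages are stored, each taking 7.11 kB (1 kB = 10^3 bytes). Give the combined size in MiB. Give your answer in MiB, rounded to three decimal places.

4.014 MiB

Total = 592 × 7.11 kB = 4209.12 kB
= 4209.12 × 1,000 bytes = 4,209,120 bytes
1 MiB = 1,048,576 bytes
4,209,120 / 1,048,576 = 4.014 MiB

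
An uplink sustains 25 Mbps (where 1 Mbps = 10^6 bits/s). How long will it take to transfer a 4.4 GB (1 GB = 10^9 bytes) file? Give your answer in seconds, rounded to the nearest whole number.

4.4 GB = 4,400,000,000 bytes = 35,200,000,000 bits
25 Mbps = 25,000,000 bits/s
time = 35,200,000,000 / 25,000,000 = 1,408 s

1,408 seconds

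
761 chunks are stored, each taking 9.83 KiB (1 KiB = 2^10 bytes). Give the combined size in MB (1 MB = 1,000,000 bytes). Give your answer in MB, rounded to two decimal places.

Total = 761 × 9.83 KiB = 7480.63 KiB
= 7480.63 × 1,024 bytes = 7,660,165.12 bytes
1 MB = 1,000,000 bytes
7,660,165.12 / 1,000,000 = 7.66 MB

7.66 MB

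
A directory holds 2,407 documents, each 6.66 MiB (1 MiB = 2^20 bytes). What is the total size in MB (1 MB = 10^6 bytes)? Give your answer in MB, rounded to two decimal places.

Total = 2,407 × 6.66 MiB = 16030.62 MiB
= 16030.62 × 1,048,576 bytes = 16,809,323,397.12 bytes
1 MB = 1,000,000 bytes
16,809,323,397.12 / 1,000,000 = 16,809.32 MB

16,809.32 MB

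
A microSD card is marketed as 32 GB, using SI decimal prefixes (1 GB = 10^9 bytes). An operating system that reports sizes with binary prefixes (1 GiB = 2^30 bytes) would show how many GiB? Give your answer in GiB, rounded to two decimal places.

32 GB × 1,000,000,000 bytes/GB = 32,000,000,000 bytes
1 GiB = 1,073,741,824 bytes
32,000,000,000 / 1,073,741,824 = 29.80 GiB

29.80 GiB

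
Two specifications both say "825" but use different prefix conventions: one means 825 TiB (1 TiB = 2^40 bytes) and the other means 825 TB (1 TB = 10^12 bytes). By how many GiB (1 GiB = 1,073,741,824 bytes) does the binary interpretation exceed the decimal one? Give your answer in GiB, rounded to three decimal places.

825 TiB = 825 × 1,099,511,627,776 = 907,097,092,915,200 bytes
825 TB = 825 × 1,000,000,000,000 = 825,000,000,000,000 bytes
difference = 82,097,092,915,200 bytes
82,097,092,915,200 / 1,073,741,824 = 76,458.876 GiB

76,458.876 GiB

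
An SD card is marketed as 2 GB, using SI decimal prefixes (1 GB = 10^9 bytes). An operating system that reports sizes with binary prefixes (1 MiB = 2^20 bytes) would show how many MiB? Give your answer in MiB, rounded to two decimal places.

1,907.35 MiB

2 GB × 1,000,000,000 bytes/GB = 2,000,000,000 bytes
1 MiB = 2^20 bytes = 1,048,576 bytes
2,000,000,000 / 1,048,576 = 1,907.35 MiB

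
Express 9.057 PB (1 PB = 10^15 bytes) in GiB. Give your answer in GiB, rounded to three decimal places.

9.057 PB = 9.057 × 10^15 bytes = 9,057,000,000,000,000 bytes
1 GiB = 2^30 bytes = 1,073,741,824 bytes
9,057,000,000,000,000 / 1,073,741,824 = 8,434,988.558 GiB

8,434,988.558 GiB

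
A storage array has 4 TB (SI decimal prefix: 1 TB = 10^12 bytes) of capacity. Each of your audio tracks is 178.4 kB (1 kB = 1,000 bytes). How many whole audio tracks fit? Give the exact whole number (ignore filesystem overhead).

Capacity: 4 TB = 4,000,000,000,000 bytes
Per item: 178.4 kB = 178,400 bytes
⌊4,000,000,000,000 / 178,400⌋ = 22,421,524

22,421,524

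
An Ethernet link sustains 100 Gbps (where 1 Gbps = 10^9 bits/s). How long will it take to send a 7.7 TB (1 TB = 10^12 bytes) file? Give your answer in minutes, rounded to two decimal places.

7.7 TB = 7,700,000,000,000 bytes = 61,600,000,000,000 bits
100 Gbps = 100,000,000,000 bits/s
time = 61,600,000,000,000 / 100,000,000,000 = 616.000 s
616.000 s / 60 = 10.27 minutes

10.27 minutes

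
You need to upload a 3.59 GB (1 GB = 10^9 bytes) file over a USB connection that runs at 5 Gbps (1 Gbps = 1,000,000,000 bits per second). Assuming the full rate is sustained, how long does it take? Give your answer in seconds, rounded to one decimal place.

3.59 GB = 3,590,000,000 bytes = 28,720,000,000 bits
5 Gbps = 5,000,000,000 bits/s
time = 28,720,000,000 / 5,000,000,000 = 5.7 s

5.7 seconds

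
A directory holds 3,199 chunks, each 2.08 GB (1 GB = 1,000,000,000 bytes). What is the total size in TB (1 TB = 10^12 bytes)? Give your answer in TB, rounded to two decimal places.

Total = 3,199 × 2.08 GB = 6653.92 GB
= 6653.92 × 1,000,000,000 bytes = 6,653,920,000,000 bytes
1 TB = 1,000,000,000,000 bytes
6,653,920,000,000 / 1,000,000,000,000 = 6.65 TB

6.65 TB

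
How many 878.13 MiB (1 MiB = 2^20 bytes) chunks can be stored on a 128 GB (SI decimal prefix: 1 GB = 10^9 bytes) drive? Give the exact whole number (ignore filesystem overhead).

Capacity: 128 GB = 128,000,000,000 bytes
Per item: 878.13 MiB = 920,786,042.88 bytes
⌊128,000,000,000 / 920,786,042.88⌋ = 139

139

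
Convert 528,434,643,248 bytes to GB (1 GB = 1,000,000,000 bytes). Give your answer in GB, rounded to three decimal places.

528,434,643,248 bytes given.
1 GB = 10^9 bytes = 1,000,000,000 bytes
528,434,643,248 / 1,000,000,000 = 528.435 GB

528.435 GB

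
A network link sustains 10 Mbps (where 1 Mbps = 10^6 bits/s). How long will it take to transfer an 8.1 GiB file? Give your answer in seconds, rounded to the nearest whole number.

6,958 seconds

8.1 GiB = 8,697,308,774.4 bytes = 69,578,470,195.2 bits
10 Mbps = 10,000,000 bits/s
time = 69,578,470,195.2 / 10,000,000 = 6,958 s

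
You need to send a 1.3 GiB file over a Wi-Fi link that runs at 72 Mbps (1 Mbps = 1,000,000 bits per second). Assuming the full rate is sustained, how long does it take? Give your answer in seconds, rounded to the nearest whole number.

155 seconds

1.3 GiB = 1,395,864,371.2 bytes = 11,166,914,969.6 bits
72 Mbps = 72,000,000 bits/s
time = 11,166,914,969.6 / 72,000,000 = 155 s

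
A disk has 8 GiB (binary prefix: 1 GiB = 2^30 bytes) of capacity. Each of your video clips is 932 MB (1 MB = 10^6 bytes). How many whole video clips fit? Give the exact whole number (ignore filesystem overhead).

9

Capacity: 8 GiB = 8,589,934,592 bytes
Per item: 932 MB = 932,000,000 bytes
⌊8,589,934,592 / 932,000,000⌋ = 9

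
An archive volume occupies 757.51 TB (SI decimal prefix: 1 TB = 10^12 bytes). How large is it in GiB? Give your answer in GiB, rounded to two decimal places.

757.51 TB × 1,000,000,000,000 bytes/TB = 757,510,000,000,000 bytes
1 GiB = 1,073,741,824 bytes
757,510,000,000,000 / 1,073,741,824 = 705,486.16 GiB

705,486.16 GiB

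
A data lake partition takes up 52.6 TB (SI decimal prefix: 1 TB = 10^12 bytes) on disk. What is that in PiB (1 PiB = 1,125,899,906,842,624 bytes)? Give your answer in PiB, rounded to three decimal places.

0.047 PiB

52.6 TB = 52.6 × 10^12 bytes = 52,600,000,000,000 bytes
1 PiB = 1,125,899,906,842,624 bytes
52,600,000,000,000 / 1,125,899,906,842,624 = 0.047 PiB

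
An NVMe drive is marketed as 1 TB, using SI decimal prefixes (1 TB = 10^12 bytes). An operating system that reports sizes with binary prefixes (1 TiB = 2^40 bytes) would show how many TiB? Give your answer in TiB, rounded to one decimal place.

1 TB × 1,000,000,000,000 bytes/TB = 1,000,000,000,000 bytes
1 TiB = 1,099,511,627,776 bytes
1,000,000,000,000 / 1,099,511,627,776 = 0.9 TiB

0.9 TiB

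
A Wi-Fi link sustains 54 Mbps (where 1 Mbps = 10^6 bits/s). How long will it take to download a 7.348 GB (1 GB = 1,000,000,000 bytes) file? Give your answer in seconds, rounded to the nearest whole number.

7.348 GB = 7,348,000,000 bytes = 58,784,000,000 bits
54 Mbps = 54,000,000 bits/s
time = 58,784,000,000 / 54,000,000 = 1,089 s

1,089 seconds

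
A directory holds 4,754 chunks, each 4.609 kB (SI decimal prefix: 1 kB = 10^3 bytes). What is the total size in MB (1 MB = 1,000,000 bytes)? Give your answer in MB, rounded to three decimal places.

21.911 MB

Total = 4,754 × 4.609 kB = 21911.186 kB
= 21911.186 × 1,000 bytes = 21,911,186 bytes
1 MB = 1,000,000 bytes
21,911,186 / 1,000,000 = 21.911 MB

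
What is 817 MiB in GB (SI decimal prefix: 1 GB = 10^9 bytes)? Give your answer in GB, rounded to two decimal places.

817 MiB × 1,048,576 bytes/MiB = 856,686,592 bytes
1 GB = 10^9 bytes = 1,000,000,000 bytes
856,686,592 / 1,000,000,000 = 0.86 GB

0.86 GB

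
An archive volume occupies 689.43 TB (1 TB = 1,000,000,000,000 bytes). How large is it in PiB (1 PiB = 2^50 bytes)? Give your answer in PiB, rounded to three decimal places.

0.612 PiB

689.43 TB = 689.43 × 10^12 bytes = 689,430,000,000,000 bytes
1 PiB = 2^50 bytes = 1,125,899,906,842,624 bytes
689,430,000,000,000 / 1,125,899,906,842,624 = 0.612 PiB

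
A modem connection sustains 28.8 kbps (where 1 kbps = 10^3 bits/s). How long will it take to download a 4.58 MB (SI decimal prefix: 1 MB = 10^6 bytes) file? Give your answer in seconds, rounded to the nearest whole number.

4.58 MB = 4,580,000 bytes = 36,640,000 bits
28.8 kbps = 28,800 bits/s
time = 36,640,000 / 28,800 = 1,272 s

1,272 seconds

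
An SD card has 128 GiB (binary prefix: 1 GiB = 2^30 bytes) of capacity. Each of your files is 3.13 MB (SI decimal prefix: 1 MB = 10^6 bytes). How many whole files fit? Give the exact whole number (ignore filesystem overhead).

Capacity: 128 GiB = 137,438,953,472 bytes
Per item: 3.13 MB = 3,130,000 bytes
⌊137,438,953,472 / 3,130,000⌋ = 43,910

43,910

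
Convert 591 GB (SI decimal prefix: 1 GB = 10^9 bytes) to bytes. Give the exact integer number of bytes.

591,000,000,000 bytes

591 × 1,000,000,000 = 591,000,000,000 bytes  (1 GB = 10^9 bytes)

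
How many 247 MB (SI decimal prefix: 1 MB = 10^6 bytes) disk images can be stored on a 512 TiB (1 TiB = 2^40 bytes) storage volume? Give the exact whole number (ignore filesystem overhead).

2,279,149

Capacity: 512 TiB = 562,949,953,421,312 bytes
Per item: 247 MB = 247,000,000 bytes
⌊562,949,953,421,312 / 247,000,000⌋ = 2,279,149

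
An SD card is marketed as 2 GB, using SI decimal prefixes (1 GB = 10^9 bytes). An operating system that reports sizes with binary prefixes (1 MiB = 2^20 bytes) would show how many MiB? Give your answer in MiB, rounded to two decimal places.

2 GB × 1,000,000,000 bytes/GB = 2,000,000,000 bytes
1 MiB = 1,048,576 bytes
2,000,000,000 / 1,048,576 = 1,907.35 MiB

1,907.35 MiB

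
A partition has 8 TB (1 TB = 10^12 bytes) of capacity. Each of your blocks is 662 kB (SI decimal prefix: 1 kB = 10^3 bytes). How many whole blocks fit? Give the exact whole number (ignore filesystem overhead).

Capacity: 8 TB = 8,000,000,000,000 bytes
Per item: 662 kB = 662,000 bytes
⌊8,000,000,000,000 / 662,000⌋ = 12,084,592

12,084,592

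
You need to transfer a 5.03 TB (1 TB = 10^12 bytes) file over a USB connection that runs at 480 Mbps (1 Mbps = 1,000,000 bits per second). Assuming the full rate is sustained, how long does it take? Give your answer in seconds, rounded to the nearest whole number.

83,833 seconds

5.03 TB = 5,030,000,000,000 bytes = 40,240,000,000,000 bits
480 Mbps = 480,000,000 bits/s
time = 40,240,000,000,000 / 480,000,000 = 83,833 s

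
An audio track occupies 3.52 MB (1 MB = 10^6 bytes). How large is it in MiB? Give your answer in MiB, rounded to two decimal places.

3.36 MiB

3.52 MB × 1,000,000 bytes/MB = 3,520,000 bytes
1 MiB = 2^20 bytes = 1,048,576 bytes
3,520,000 / 1,048,576 = 3.36 MiB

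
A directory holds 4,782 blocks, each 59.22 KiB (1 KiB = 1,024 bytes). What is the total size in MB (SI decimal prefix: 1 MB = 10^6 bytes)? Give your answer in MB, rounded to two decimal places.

Total = 4,782 × 59.22 KiB = 283190.04 KiB
= 283190.04 × 1,024 bytes = 289,986,600.96 bytes
1 MB = 1,000,000 bytes
289,986,600.96 / 1,000,000 = 289.99 MB

289.99 MB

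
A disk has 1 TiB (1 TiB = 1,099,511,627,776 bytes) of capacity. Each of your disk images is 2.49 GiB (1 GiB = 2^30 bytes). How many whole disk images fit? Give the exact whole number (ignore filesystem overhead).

Capacity: 1 TiB = 1,099,511,627,776 bytes
Per item: 2.49 GiB = 2,673,617,141.76 bytes
⌊1,099,511,627,776 / 2,673,617,141.76⌋ = 411

411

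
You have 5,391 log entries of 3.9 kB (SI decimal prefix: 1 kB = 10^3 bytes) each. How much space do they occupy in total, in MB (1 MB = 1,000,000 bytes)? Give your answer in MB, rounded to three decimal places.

21.025 MB

Total = 5,391 × 3.9 kB = 21024.9 kB
= 21024.9 × 1,000 bytes = 21,024,900 bytes
1 MB = 1,000,000 bytes
21,024,900 / 1,000,000 = 21.025 MB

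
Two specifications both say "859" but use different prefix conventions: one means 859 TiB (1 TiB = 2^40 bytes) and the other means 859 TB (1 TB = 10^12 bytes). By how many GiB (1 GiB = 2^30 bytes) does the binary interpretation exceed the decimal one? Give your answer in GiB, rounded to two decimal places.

79,609.91 GiB

859 TiB = 859 × 1,099,511,627,776 = 944,480,488,259,584 bytes
859 TB = 859 × 1,000,000,000,000 = 859,000,000,000,000 bytes
difference = 85,480,488,259,584 bytes
85,480,488,259,584 / 1,073,741,824 = 79,609.91 GiB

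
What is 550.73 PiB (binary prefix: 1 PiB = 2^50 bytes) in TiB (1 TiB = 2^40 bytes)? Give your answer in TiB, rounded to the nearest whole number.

563,948 TiB

550.73 PiB = 550.73 × 2^50 bytes = 620,066,855,695,438,315.52 bytes
1 TiB = 1,099,511,627,776 bytes
620,066,855,695,438,315.52 / 1,099,511,627,776 = 563,948 TiB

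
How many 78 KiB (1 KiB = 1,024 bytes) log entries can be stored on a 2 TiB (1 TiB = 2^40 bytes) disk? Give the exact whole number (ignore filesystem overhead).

Capacity: 2 TiB = 2,199,023,255,552 bytes
Per item: 78 KiB = 79,872 bytes
⌊2,199,023,255,552 / 79,872⌋ = 27,531,841

27,531,841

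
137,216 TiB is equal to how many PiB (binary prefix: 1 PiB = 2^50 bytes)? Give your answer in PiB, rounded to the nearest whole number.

137,216 TiB = 137,216 × 2^40 bytes = 150,870,587,516,911,616 bytes
1 PiB = 1,125,899,906,842,624 bytes
150,870,587,516,911,616 / 1,125,899,906,842,624 = 134 PiB

134 PiB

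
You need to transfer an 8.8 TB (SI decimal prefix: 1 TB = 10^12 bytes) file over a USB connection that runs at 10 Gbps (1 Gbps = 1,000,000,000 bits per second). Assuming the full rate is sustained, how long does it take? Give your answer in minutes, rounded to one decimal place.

8.8 TB = 8,800,000,000,000 bytes = 70,400,000,000,000 bits
10 Gbps = 10,000,000,000 bits/s
time = 70,400,000,000,000 / 10,000,000,000 = 7,040.00 s
7,040.00 s / 60 = 117.3 minutes

117.3 minutes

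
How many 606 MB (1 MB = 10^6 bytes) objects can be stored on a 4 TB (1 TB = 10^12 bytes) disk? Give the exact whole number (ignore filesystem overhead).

6,600

Capacity: 4 TB = 4,000,000,000,000 bytes
Per item: 606 MB = 606,000,000 bytes
⌊4,000,000,000,000 / 606,000,000⌋ = 6,600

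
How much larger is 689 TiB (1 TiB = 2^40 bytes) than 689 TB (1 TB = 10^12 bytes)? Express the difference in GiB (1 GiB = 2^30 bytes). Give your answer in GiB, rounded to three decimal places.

63,854.746 GiB

689 TiB = 689 × 1,099,511,627,776 = 757,563,511,537,664 bytes
689 TB = 689 × 1,000,000,000,000 = 689,000,000,000,000 bytes
difference = 68,563,511,537,664 bytes
68,563,511,537,664 / 1,073,741,824 = 63,854.746 GiB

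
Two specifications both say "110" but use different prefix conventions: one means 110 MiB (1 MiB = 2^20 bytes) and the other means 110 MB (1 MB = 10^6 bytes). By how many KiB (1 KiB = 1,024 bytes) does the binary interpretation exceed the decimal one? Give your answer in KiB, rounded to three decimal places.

5,218.125 KiB

110 MiB = 110 × 1,048,576 = 115,343,360 bytes
110 MB = 110 × 1,000,000 = 110,000,000 bytes
difference = 5,343,360 bytes
5,343,360 / 1,024 = 5,218.125 KiB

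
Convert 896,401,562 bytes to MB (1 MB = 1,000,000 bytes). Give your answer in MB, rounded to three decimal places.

896,401,562 bytes given.
1 MB = 1,000,000 bytes
896,401,562 / 1,000,000 = 896.402 MB

896.402 MB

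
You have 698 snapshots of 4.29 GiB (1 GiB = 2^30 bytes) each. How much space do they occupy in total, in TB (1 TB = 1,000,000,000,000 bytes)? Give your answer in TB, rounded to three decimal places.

3.215 TB

Total = 698 × 4.29 GiB = 2994.42 GiB
= 2994.42 × 1,073,741,824 bytes = 3,215,233,992,622.08 bytes
1 TB = 1,000,000,000,000 bytes
3,215,233,992,622.08 / 1,000,000,000,000 = 3.215 TB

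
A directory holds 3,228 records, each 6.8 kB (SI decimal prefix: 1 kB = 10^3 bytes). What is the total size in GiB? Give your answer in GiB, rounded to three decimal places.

Total = 3,228 × 6.8 kB = 21950.4 kB
= 21950.4 × 1,000 bytes = 21,950,400 bytes
1 GiB = 1,073,741,824 bytes
21,950,400 / 1,073,741,824 = 0.020 GiB

0.020 GiB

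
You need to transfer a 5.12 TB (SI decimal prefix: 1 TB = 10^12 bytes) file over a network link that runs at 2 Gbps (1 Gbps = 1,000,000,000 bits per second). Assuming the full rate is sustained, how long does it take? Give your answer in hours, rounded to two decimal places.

5.12 TB = 5,120,000,000,000 bytes = 40,960,000,000,000 bits
2 Gbps = 2,000,000,000 bits/s
time = 40,960,000,000,000 / 2,000,000,000 = 20,480.0000 s
20,480.0000 s / 3600 = 5.69 hours

5.69 hours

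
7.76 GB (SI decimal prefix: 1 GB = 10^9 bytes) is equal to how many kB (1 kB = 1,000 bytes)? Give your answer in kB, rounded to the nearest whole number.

7.76 GB = 7.76 × 10^9 bytes = 7,760,000,000 bytes
1 kB = 1,000 bytes
7,760,000,000 / 1,000 = 7,760,000 kB

7,760,000 kB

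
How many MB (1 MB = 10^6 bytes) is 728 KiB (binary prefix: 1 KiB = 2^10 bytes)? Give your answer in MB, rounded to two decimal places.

728 KiB = 728 × 2^10 bytes = 745,472 bytes
1 MB = 1,000,000 bytes
745,472 / 1,000,000 = 0.75 MB

0.75 MB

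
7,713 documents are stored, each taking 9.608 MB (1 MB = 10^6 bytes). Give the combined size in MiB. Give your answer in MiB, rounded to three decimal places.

Total = 7,713 × 9.608 MB = 74106.504 MB
= 74106.504 × 1,000,000 bytes = 74,106,504,000 bytes
1 MiB = 1,048,576 bytes
74,106,504,000 / 1,048,576 = 70,673.470 MiB

70,673.470 MiB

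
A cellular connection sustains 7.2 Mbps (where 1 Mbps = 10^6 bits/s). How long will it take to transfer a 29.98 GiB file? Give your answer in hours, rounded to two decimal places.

9.94 hours

29.98 GiB = 32,190,779,883.52 bytes = 257,526,239,068.16 bits
7.2 Mbps = 7,200,000 bits/s
time = 257,526,239,068.16 / 7,200,000 = 35,767.5332 s
35,767.5332 s / 3600 = 9.94 hours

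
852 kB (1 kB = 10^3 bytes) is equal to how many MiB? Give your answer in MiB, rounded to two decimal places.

0.81 MiB

852 kB = 852 × 10^3 bytes = 852,000 bytes
1 MiB = 2^20 bytes = 1,048,576 bytes
852,000 / 1,048,576 = 0.81 MiB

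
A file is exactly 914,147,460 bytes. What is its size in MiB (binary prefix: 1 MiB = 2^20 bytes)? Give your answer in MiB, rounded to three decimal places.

871.799 MiB

914,147,460 bytes given.
1 MiB = 2^20 bytes = 1,048,576 bytes
914,147,460 / 1,048,576 = 871.799 MiB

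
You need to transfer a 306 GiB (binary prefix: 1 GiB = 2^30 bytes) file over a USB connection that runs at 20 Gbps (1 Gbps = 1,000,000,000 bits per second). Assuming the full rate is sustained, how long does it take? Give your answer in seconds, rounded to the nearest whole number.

131 seconds

306 GiB = 328,564,998,144 bytes = 2,628,519,985,152 bits
20 Gbps = 20,000,000,000 bits/s
time = 2,628,519,985,152 / 20,000,000,000 = 131 s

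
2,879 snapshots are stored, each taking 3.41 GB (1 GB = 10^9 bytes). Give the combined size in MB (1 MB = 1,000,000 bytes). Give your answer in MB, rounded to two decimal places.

9,817,390.00 MB

Total = 2,879 × 3.41 GB = 9817.39 GB
= 9817.39 × 1,000,000,000 bytes = 9,817,390,000,000 bytes
1 MB = 1,000,000 bytes
9,817,390,000,000 / 1,000,000 = 9,817,390.00 MB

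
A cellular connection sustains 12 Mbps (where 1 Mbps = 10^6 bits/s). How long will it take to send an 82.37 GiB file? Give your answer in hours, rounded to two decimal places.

82.37 GiB = 88,444,114,042.88 bytes = 707,552,912,343.04 bits
12 Mbps = 12,000,000 bits/s
time = 707,552,912,343.04 / 12,000,000 = 58,962.7427 s
58,962.7427 s / 3600 = 16.38 hours

16.38 hours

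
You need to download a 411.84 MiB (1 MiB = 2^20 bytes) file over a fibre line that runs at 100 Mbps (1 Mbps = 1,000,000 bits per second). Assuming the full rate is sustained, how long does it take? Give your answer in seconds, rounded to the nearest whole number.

35 seconds

411.84 MiB = 431,845,539.84 bytes = 3,454,764,318.72 bits
100 Mbps = 100,000,000 bits/s
time = 3,454,764,318.72 / 100,000,000 = 35 s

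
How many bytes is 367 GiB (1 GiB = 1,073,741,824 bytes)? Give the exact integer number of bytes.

367 × 1,073,741,824 = 394,063,249,408 bytes  (1 GiB = 2^30 bytes)

394,063,249,408 bytes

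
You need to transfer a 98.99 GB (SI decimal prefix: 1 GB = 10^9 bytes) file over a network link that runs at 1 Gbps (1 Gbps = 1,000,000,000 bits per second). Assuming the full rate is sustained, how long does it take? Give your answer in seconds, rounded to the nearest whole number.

792 seconds

98.99 GB = 98,990,000,000 bytes = 791,920,000,000 bits
1 Gbps = 1,000,000,000 bits/s
time = 791,920,000,000 / 1,000,000,000 = 792 s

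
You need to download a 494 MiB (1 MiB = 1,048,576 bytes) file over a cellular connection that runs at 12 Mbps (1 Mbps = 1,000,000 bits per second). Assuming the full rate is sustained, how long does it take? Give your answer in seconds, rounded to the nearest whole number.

494 MiB = 517,996,544 bytes = 4,143,972,352 bits
12 Mbps = 12,000,000 bits/s
time = 4,143,972,352 / 12,000,000 = 345 s

345 seconds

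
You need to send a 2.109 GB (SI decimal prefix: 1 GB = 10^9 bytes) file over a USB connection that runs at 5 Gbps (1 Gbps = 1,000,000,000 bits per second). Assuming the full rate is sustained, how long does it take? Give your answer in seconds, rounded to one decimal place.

2.109 GB = 2,109,000,000 bytes = 16,872,000,000 bits
5 Gbps = 5,000,000,000 bits/s
time = 16,872,000,000 / 5,000,000,000 = 3.4 s

3.4 seconds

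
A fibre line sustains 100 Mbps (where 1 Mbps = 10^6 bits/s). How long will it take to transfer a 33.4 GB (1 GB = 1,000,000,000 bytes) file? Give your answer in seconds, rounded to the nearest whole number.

2,672 seconds

33.4 GB = 33,400,000,000 bytes = 267,200,000,000 bits
100 Mbps = 100,000,000 bits/s
time = 267,200,000,000 / 100,000,000 = 2,672 s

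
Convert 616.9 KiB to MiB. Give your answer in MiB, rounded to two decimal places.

0.60 MiB

616.9 KiB × 1,024 bytes/KiB = 631,705.6 bytes
1 MiB = 1,048,576 bytes
631,705.6 / 1,048,576 = 0.60 MiB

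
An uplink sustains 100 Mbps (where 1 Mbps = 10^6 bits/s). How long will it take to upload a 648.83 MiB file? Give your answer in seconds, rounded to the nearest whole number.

648.83 MiB = 680,347,566.08 bytes = 5,442,780,528.64 bits
100 Mbps = 100,000,000 bits/s
time = 5,442,780,528.64 / 100,000,000 = 54 s

54 seconds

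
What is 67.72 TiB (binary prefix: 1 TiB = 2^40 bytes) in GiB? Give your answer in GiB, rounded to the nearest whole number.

69,345 GiB

67.72 TiB × 1,099,511,627,776 bytes/TiB = 74,458,927,432,990.72 bytes
1 GiB = 1,073,741,824 bytes
74,458,927,432,990.72 / 1,073,741,824 = 69,345 GiB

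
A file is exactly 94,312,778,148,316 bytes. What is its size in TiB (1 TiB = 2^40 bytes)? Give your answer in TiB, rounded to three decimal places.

85.777 TiB

94,312,778,148,316 bytes given.
1 TiB = 1,099,511,627,776 bytes
94,312,778,148,316 / 1,099,511,627,776 = 85.777 TiB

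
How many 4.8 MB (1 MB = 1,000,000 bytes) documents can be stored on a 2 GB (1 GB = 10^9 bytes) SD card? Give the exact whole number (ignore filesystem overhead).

416

Capacity: 2 GB = 2,000,000,000 bytes
Per item: 4.8 MB = 4,800,000 bytes
⌊2,000,000,000 / 4,800,000⌋ = 416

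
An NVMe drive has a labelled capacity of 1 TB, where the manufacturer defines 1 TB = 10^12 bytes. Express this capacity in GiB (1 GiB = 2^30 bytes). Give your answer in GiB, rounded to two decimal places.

1 TB = 1 × 10^12 bytes = 1,000,000,000,000 bytes
1 GiB = 2^30 bytes = 1,073,741,824 bytes
1,000,000,000,000 / 1,073,741,824 = 931.32 GiB

931.32 GiB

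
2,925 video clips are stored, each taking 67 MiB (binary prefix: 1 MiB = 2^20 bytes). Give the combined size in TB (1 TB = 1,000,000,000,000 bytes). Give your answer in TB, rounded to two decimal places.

0.21 TB

Total = 2,925 × 67 MiB = 195,975 MiB
= 195,975 × 1,048,576 bytes = 205,494,681,600 bytes
1 TB = 1,000,000,000,000 bytes
205,494,681,600 / 1,000,000,000,000 = 0.21 TB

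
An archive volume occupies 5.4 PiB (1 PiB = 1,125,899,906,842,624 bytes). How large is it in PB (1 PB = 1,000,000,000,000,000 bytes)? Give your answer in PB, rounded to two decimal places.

6.08 PB

5.4 PiB = 5.4 × 2^50 bytes = 6,079,859,496,950,169.6 bytes
1 PB = 1,000,000,000,000,000 bytes
6,079,859,496,950,169.6 / 1,000,000,000,000,000 = 6.08 PB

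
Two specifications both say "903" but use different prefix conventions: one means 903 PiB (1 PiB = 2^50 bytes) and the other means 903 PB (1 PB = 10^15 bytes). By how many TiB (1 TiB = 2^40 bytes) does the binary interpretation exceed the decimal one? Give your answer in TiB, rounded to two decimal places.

103,398.28 TiB

903 PiB = 903 × 1,125,899,906,842,624 = 1,016,687,615,878,889,472 bytes
903 PB = 903 × 1,000,000,000,000,000 = 903,000,000,000,000,000 bytes
difference = 113,687,615,878,889,472 bytes
113,687,615,878,889,472 / 1,099,511,627,776 = 103,398.28 TiB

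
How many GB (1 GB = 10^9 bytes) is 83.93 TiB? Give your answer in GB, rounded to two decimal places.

92,282.01 GB

83.93 TiB = 83.93 × 2^40 bytes = 92,282,010,919,239.68 bytes
1 GB = 10^9 bytes = 1,000,000,000 bytes
92,282,010,919,239.68 / 1,000,000,000 = 92,282.01 GB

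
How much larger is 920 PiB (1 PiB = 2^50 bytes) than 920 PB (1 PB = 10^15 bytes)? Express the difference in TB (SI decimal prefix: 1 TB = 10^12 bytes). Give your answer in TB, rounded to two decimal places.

115,827.91 TB

920 PiB = 920 × 1,125,899,906,842,624 = 1,035,827,914,295,214,080 bytes
920 PB = 920 × 1,000,000,000,000,000 = 920,000,000,000,000,000 bytes
difference = 115,827,914,295,214,080 bytes
115,827,914,295,214,080 / 1,000,000,000,000 = 115,827.91 TB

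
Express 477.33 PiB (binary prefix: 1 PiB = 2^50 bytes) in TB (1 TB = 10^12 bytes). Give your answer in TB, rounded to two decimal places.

477.33 PiB = 477.33 × 2^50 bytes = 537,425,802,533,189,713.92 bytes
1 TB = 1,000,000,000,000 bytes
537,425,802,533,189,713.92 / 1,000,000,000,000 = 537,425.80 TB

537,425.80 TB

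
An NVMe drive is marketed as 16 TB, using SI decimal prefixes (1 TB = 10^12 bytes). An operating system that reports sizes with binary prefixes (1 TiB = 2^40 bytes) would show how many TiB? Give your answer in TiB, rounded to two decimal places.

14.55 TiB

16 TB × 1,000,000,000,000 bytes/TB = 16,000,000,000,000 bytes
1 TiB = 1,099,511,627,776 bytes
16,000,000,000,000 / 1,099,511,627,776 = 14.55 TiB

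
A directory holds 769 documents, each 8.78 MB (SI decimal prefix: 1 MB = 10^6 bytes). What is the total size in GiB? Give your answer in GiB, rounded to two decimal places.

Total = 769 × 8.78 MB = 6751.82 MB
= 6751.82 × 1,000,000 bytes = 6,751,820,000 bytes
1 GiB = 1,073,741,824 bytes
6,751,820,000 / 1,073,741,824 = 6.29 GiB

6.29 GiB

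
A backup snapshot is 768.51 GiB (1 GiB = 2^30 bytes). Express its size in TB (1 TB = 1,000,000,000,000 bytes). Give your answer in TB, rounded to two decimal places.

0.83 TB

768.51 GiB = 768.51 × 2^30 bytes = 825,181,329,162.24 bytes
1 TB = 10^12 bytes = 1,000,000,000,000 bytes
825,181,329,162.24 / 1,000,000,000,000 = 0.83 TB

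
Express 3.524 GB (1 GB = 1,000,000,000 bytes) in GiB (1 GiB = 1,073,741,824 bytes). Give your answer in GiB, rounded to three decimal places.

3.524 GB = 3.524 × 10^9 bytes = 3,524,000,000 bytes
1 GiB = 1,073,741,824 bytes
3,524,000,000 / 1,073,741,824 = 3.282 GiB

3.282 GiB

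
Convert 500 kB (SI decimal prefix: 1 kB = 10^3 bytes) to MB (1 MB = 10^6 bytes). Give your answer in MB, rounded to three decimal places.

0.500 MB

500 kB × 1,000 bytes/kB = 500,000 bytes
1 MB = 10^6 bytes = 1,000,000 bytes
500,000 / 1,000,000 = 0.500 MB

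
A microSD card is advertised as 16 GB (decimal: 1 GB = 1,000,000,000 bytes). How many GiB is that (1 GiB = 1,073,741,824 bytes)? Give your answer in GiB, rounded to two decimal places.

14.90 GiB

16 GB × 1,000,000,000 bytes/GB = 16,000,000,000 bytes
1 GiB = 2^30 bytes = 1,073,741,824 bytes
16,000,000,000 / 1,073,741,824 = 14.90 GiB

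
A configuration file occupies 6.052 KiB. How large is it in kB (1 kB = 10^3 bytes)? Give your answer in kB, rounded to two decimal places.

6.20 kB

6.052 KiB = 6.052 × 2^10 bytes = 6,197.248 bytes
1 kB = 1,000 bytes
6,197.248 / 1,000 = 6.20 kB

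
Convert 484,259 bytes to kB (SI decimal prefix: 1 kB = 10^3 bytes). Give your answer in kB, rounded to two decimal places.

484.26 kB

484,259 bytes given.
1 kB = 1,000 bytes
484,259 / 1,000 = 484.26 kB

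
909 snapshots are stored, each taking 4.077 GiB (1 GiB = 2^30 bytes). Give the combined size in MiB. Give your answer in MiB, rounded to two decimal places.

Total = 909 × 4.077 GiB = 3705.993 GiB
= 3705.993 × 1,073,741,824 bytes = 3,979,279,683,551.232 bytes
1 MiB = 1,048,576 bytes
3,979,279,683,551.232 / 1,048,576 = 3,794,936.83 MiB

3,794,936.83 MiB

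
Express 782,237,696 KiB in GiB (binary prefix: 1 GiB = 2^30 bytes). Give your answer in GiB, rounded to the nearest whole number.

782,237,696 KiB × 1,024 bytes/KiB = 801,011,400,704 bytes
1 GiB = 1,073,741,824 bytes
801,011,400,704 / 1,073,741,824 = 746 GiB

746 GiB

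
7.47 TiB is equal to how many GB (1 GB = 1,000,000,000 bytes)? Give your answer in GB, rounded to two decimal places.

7.47 TiB × 1,099,511,627,776 bytes/TiB = 8,213,351,859,486.72 bytes
1 GB = 10^9 bytes = 1,000,000,000 bytes
8,213,351,859,486.72 / 1,000,000,000 = 8,213.35 GB

8,213.35 GB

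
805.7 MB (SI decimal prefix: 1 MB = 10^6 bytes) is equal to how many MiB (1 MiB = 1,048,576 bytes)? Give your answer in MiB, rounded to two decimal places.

768.38 MiB

805.7 MB = 805.7 × 10^6 bytes = 805,700,000 bytes
1 MiB = 2^20 bytes = 1,048,576 bytes
805,700,000 / 1,048,576 = 768.38 MiB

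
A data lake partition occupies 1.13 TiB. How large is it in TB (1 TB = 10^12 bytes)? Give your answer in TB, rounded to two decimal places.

1.24 TB

1.13 TiB × 1,099,511,627,776 bytes/TiB = 1,242,448,139,386.88 bytes
1 TB = 10^12 bytes = 1,000,000,000,000 bytes
1,242,448,139,386.88 / 1,000,000,000,000 = 1.24 TB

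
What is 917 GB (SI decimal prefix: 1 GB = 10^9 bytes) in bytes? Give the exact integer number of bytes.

917,000,000,000 bytes

917 × 1,000,000,000 = 917,000,000,000 bytes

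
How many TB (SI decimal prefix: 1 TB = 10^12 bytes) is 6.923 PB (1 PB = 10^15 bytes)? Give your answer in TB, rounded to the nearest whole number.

6.923 PB = 6.923 × 10^15 bytes = 6,923,000,000,000,000 bytes
1 TB = 10^12 bytes = 1,000,000,000,000 bytes
6,923,000,000,000,000 / 1,000,000,000,000 = 6,923 TB

6,923 TB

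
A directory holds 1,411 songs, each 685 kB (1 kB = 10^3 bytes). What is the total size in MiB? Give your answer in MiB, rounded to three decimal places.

921.760 MiB

Total = 1,411 × 685 kB = 966,535 kB
= 966,535 × 1,000 bytes = 966,535,000 bytes
1 MiB = 1,048,576 bytes
966,535,000 / 1,048,576 = 921.760 MiB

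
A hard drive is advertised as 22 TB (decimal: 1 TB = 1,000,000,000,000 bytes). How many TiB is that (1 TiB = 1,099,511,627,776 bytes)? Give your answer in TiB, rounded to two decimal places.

20.01 TiB

22 TB = 22 × 10^12 bytes = 22,000,000,000,000 bytes
1 TiB = 1,099,511,627,776 bytes
22,000,000,000,000 / 1,099,511,627,776 = 20.01 TiB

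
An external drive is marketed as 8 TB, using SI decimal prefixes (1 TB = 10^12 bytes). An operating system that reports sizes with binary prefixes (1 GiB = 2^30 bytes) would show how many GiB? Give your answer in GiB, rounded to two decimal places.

8 TB = 8 × 10^12 bytes = 8,000,000,000,000 bytes
1 GiB = 2^30 bytes = 1,073,741,824 bytes
8,000,000,000,000 / 1,073,741,824 = 7,450.58 GiB

7,450.58 GiB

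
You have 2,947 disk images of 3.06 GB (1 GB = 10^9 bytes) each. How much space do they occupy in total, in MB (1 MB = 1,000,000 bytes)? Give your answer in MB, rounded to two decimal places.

Total = 2,947 × 3.06 GB = 9017.82 GB
= 9017.82 × 1,000,000,000 bytes = 9,017,820,000,000 bytes
1 MB = 1,000,000 bytes
9,017,820,000,000 / 1,000,000 = 9,017,820.00 MB

9,017,820.00 MB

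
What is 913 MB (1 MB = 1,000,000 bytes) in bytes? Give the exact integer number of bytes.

913 × 1,000,000 = 913,000,000 bytes  (1 MB = 10^6 bytes)

913,000,000 bytes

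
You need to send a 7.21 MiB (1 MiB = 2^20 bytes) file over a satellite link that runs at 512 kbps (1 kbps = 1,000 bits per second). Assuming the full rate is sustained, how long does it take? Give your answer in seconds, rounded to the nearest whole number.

118 seconds

7.21 MiB = 7,560,232.96 bytes = 60,481,863.68 bits
512 kbps = 512,000 bits/s
time = 60,481,863.68 / 512,000 = 118 s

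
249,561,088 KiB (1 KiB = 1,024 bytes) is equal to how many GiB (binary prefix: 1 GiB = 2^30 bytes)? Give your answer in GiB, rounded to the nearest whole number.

238 GiB

249,561,088 KiB = 249,561,088 × 2^10 bytes = 255,550,554,112 bytes
1 GiB = 1,073,741,824 bytes
255,550,554,112 / 1,073,741,824 = 238 GiB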